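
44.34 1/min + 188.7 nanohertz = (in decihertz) 7.39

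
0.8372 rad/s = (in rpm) 7.995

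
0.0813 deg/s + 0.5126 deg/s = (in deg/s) 0.5939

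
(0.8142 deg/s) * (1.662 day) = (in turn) 324.8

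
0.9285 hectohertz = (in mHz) 9.285e+04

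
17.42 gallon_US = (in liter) 65.94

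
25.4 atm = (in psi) 373.3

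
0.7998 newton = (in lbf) 0.1798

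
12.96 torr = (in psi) 0.2506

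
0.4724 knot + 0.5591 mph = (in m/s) 0.493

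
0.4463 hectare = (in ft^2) 4.804e+04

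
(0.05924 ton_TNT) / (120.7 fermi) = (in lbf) 4.617e+20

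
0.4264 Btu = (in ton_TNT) 1.075e-07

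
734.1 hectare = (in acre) 1814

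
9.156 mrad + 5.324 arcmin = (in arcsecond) 2208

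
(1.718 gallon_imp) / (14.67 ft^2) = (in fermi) 5.731e+12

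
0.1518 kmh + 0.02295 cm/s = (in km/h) 0.1526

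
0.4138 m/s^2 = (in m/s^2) 0.4138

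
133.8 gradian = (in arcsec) 4.335e+05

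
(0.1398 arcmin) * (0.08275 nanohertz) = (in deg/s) 1.928e-13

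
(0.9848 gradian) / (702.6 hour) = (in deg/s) 3.504e-07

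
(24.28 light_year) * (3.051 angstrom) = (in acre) 1.732e+04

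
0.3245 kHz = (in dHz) 3245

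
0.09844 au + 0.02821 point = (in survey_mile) 9.151e+06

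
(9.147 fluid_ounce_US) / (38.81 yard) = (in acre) 1.884e-09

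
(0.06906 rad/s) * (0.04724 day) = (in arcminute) 9.69e+05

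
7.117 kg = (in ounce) 251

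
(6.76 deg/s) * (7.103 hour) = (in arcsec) 6.223e+08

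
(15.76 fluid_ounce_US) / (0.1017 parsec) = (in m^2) 1.485e-19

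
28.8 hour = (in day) 1.2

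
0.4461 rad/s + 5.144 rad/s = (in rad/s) 5.59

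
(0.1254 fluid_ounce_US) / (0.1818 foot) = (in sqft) 0.0007204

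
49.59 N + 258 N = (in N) 307.6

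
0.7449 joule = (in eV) 4.649e+18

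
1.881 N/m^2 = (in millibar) 0.01881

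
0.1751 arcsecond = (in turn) 1.351e-07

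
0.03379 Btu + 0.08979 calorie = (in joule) 36.03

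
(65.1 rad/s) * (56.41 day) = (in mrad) 3.173e+11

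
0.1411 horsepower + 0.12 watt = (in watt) 105.3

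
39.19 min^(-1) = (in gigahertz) 6.532e-10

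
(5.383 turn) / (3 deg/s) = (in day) 0.007476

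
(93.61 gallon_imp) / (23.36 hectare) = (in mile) 1.132e-09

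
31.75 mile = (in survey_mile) 31.75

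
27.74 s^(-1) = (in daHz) 2.774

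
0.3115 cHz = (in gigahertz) 3.115e-12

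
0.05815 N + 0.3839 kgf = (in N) 3.823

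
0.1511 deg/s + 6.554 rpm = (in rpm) 6.579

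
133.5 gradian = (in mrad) 2097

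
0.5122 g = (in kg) 0.0005122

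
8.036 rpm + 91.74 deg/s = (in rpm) 23.33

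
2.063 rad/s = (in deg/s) 118.2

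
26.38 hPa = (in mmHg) 19.79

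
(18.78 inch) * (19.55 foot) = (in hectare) 0.0002842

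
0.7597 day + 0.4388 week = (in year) 0.0105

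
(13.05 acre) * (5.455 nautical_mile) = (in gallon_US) 1.409e+11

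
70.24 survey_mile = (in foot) 3.709e+05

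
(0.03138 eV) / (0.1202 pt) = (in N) 1.186e-16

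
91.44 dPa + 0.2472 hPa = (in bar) 0.0003386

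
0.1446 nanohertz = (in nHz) 0.1446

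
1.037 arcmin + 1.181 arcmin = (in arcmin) 2.218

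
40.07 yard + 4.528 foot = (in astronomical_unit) 2.541e-10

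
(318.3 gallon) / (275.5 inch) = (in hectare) 1.722e-05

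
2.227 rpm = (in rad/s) 0.2332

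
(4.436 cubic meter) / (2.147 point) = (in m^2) 5857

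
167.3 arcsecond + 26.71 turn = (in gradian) 1.068e+04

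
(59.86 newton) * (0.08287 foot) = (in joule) 1.512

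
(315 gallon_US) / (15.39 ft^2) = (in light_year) 8.815e-17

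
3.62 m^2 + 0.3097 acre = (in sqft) 1.353e+04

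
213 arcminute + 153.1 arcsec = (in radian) 0.0627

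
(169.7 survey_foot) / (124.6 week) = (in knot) 1.334e-06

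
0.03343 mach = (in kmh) 40.98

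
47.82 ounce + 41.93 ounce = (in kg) 2.544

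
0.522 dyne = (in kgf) 5.323e-07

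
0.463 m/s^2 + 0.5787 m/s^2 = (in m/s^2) 1.042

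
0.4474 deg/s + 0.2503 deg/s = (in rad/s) 0.01218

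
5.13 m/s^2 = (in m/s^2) 5.13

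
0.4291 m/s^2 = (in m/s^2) 0.4291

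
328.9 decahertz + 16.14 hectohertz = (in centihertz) 4.903e+05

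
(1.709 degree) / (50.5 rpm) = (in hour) 1.567e-06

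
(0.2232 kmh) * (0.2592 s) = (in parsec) 5.208e-19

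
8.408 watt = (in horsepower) 0.01128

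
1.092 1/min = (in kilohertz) 1.82e-05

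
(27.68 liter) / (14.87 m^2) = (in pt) 5.277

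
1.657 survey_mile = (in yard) 2916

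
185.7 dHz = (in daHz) 1.857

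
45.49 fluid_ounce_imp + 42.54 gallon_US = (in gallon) 42.88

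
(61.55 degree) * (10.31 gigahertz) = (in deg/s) 6.346e+11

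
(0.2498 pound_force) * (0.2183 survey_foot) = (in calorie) 0.01767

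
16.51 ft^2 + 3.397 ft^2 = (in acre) 0.000457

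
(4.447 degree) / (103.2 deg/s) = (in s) 0.04309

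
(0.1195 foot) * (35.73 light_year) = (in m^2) 1.231e+16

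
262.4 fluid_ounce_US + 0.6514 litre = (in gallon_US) 2.222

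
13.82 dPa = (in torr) 0.01037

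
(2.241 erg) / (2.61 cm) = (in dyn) 0.8586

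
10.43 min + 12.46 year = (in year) 12.46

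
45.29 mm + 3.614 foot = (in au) 7.666e-12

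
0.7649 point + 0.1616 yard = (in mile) 9.199e-05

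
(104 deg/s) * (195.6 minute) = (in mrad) 2.13e+07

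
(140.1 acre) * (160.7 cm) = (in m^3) 9.111e+05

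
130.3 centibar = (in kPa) 130.3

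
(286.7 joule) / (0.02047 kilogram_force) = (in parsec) 4.628e-14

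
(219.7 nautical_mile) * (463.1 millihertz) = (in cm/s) 1.884e+07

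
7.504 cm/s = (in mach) 0.0002204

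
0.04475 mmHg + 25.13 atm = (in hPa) 2.546e+04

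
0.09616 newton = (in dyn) 9616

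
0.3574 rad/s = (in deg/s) 20.48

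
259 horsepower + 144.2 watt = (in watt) 1.933e+05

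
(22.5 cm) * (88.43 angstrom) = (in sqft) 2.142e-08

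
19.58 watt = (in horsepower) 0.02626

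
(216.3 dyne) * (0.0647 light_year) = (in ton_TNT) 316.4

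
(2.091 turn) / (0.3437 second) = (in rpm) 365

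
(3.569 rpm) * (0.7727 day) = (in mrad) 2.495e+07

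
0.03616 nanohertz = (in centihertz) 3.616e-09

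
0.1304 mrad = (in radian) 0.0001304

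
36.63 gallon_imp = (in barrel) 1.047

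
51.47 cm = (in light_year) 5.44e-17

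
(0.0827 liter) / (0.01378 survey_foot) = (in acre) 4.865e-06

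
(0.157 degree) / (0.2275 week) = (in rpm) 1.902e-07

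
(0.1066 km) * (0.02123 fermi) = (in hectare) 2.263e-19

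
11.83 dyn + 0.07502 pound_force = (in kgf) 0.03404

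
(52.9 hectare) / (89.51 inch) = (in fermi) 2.327e+20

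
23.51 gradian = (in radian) 0.3693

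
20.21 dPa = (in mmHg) 0.01516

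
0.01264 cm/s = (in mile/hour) 0.0002827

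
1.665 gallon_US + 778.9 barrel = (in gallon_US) 3.272e+04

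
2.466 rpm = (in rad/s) 0.2582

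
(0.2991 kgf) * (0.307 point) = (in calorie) 7.593e-05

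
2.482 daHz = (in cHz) 2482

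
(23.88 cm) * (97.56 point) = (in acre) 2.031e-06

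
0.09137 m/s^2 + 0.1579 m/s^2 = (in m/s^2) 0.2493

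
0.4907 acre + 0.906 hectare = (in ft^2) 1.189e+05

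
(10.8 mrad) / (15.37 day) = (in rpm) 7.766e-08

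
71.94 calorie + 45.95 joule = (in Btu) 0.3288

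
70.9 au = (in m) 1.061e+13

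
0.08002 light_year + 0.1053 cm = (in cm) 7.57e+16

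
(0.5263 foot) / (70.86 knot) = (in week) 7.276e-09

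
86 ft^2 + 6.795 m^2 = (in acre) 0.003653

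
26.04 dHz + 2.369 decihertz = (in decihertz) 28.41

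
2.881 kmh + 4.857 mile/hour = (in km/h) 10.7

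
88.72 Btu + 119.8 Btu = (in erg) 2.2e+12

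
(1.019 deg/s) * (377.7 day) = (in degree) 3.325e+07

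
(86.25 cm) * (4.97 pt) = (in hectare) 1.512e-07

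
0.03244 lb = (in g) 14.71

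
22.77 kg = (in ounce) 803.2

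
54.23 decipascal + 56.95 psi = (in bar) 3.927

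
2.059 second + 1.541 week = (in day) 10.79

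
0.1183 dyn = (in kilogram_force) 1.206e-07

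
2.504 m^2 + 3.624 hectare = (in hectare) 3.624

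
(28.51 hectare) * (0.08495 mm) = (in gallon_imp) 5327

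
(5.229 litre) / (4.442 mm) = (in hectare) 0.0001177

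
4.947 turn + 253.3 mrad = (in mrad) 3.134e+04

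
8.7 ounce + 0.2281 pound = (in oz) 12.35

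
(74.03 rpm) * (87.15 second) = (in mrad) 6.756e+05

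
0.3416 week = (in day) 2.391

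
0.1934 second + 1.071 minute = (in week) 0.0001066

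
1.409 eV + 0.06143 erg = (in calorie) 1.468e-09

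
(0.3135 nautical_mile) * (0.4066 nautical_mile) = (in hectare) 43.72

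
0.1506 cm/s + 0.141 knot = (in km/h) 0.2666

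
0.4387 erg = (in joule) 4.387e-08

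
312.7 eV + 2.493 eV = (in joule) 5.05e-17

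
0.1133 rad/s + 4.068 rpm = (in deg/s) 30.9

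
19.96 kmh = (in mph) 12.4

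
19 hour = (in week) 0.1131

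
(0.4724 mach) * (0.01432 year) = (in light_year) 7.678e-09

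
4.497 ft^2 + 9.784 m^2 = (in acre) 0.002521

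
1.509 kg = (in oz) 53.23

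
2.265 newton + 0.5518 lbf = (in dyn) 4.72e+05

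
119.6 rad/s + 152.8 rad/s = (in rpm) 2601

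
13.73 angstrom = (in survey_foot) 4.505e-09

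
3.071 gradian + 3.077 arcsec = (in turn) 0.00768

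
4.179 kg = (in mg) 4.179e+06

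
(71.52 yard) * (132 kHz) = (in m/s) 8.633e+06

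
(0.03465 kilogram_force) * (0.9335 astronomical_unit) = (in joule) 4.745e+10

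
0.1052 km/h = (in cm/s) 2.922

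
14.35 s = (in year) 4.55e-07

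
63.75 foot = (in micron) 1.943e+07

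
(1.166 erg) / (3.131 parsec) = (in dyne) 1.207e-19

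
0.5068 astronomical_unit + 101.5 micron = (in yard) 8.291e+10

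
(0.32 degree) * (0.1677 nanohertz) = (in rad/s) 9.366e-13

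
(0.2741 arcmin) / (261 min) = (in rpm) 4.862e-08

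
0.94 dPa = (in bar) 9.4e-07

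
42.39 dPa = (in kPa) 0.004239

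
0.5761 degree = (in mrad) 10.05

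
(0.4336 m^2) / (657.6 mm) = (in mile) 0.0004097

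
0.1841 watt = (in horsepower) 0.0002469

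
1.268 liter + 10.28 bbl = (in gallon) 432.1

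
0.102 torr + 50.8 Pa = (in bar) 0.000644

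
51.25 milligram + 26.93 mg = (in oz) 0.002758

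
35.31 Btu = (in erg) 3.725e+11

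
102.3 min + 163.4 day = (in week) 23.35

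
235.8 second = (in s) 235.8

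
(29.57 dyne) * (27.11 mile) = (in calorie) 3.083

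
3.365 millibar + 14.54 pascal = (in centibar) 0.351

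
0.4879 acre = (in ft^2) 2.125e+04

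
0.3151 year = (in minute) 1.656e+05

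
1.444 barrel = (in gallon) 60.65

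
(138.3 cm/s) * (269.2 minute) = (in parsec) 7.239e-13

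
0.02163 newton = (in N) 0.02163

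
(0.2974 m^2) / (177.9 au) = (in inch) 4.4e-13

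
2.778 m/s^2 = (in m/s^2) 2.778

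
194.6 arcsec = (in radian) 0.0009434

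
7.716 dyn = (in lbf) 1.735e-05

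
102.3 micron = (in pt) 0.29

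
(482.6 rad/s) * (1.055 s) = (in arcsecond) 1.05e+08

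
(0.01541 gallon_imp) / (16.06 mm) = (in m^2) 0.004362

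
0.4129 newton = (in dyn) 4.129e+04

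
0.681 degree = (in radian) 0.01189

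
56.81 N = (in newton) 56.81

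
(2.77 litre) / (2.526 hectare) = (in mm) 0.0001097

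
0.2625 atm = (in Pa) 2.66e+04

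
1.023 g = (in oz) 0.03609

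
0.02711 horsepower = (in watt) 20.22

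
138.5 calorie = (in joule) 579.5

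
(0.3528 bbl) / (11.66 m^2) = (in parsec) 1.559e-19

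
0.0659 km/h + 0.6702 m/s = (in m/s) 0.6885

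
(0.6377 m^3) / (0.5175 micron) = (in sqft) 1.326e+07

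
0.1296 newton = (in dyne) 1.296e+04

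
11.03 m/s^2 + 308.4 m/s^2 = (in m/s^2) 319.4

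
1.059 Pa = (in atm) 1.045e-05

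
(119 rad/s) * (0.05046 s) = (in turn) 0.9557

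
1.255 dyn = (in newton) 1.255e-05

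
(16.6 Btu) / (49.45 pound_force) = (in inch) 3135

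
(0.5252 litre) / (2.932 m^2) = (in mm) 0.1791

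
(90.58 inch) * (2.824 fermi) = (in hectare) 6.497e-19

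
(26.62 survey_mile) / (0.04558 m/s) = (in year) 0.0298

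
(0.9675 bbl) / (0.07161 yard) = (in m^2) 2.349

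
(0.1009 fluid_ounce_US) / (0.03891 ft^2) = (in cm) 0.08255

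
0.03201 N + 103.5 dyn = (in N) 0.03304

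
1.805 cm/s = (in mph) 0.04038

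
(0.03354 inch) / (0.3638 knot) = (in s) 0.004552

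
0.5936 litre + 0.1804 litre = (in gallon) 0.2045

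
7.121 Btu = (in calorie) 1796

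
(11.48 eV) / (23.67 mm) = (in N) 7.771e-17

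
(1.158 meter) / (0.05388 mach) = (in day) 7.306e-07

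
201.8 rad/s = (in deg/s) 1.156e+04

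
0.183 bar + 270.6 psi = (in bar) 18.84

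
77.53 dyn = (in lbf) 0.0001743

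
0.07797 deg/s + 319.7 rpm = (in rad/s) 33.48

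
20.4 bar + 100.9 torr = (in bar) 20.53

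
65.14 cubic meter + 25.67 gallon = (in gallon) 1.723e+04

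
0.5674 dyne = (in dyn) 0.5674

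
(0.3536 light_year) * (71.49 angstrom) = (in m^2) 2.392e+07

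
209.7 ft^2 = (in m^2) 19.48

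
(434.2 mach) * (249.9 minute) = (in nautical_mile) 1.197e+06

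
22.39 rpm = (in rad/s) 2.345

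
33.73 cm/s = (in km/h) 1.214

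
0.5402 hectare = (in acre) 1.335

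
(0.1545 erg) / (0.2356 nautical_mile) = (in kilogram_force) 3.611e-12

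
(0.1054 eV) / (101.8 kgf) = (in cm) 1.692e-21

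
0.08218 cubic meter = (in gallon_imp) 18.08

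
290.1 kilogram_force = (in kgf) 290.1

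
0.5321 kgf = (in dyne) 5.218e+05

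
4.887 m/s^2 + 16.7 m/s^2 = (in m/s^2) 21.59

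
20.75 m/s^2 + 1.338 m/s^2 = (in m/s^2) 22.09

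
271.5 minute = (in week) 0.02693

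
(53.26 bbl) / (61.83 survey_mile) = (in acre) 2.103e-08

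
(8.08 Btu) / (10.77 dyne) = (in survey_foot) 2.597e+08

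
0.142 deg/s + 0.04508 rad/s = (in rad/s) 0.04756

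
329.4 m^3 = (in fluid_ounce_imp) 1.159e+07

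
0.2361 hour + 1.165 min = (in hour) 0.2555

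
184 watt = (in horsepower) 0.2467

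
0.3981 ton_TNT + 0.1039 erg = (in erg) 1.666e+16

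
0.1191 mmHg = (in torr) 0.1191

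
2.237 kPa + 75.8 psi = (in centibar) 524.9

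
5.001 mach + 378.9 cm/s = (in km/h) 6144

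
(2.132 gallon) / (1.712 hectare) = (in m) 4.714e-07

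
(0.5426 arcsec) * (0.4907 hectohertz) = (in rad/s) 0.0001291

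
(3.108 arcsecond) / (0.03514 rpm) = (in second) 0.004095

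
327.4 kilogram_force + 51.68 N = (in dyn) 3.262e+08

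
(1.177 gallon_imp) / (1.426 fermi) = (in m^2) 3.752e+12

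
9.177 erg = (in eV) 5.728e+12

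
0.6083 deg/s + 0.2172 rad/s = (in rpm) 2.175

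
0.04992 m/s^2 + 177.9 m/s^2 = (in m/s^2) 177.9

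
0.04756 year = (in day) 17.36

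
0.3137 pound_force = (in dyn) 1.395e+05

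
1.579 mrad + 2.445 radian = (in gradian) 155.8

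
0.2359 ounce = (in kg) 0.006688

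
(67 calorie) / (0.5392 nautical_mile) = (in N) 0.2807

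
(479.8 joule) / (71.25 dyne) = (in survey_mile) 418.4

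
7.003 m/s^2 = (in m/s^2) 7.003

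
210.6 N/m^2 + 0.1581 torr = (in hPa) 2.317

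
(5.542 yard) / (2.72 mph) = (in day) 4.824e-05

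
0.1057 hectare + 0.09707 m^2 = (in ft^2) 1.138e+04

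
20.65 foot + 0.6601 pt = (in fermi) 6.294e+15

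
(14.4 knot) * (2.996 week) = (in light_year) 1.419e-09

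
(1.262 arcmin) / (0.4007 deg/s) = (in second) 0.05249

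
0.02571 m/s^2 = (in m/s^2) 0.02571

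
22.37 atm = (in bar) 22.67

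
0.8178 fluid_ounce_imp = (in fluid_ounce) 0.7857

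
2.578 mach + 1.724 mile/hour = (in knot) 1708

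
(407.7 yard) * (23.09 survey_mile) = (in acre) 3423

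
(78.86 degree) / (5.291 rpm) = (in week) 4.107e-06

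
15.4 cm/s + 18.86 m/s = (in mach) 0.05584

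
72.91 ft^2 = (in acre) 0.001674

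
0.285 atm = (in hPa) 288.8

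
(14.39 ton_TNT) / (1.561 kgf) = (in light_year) 4.157e-07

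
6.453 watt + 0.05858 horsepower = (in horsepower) 0.06723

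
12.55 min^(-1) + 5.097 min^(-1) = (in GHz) 2.941e-10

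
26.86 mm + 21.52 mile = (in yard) 3.788e+04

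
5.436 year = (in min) 2.857e+06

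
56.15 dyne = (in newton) 0.0005615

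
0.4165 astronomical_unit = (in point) 1.766e+14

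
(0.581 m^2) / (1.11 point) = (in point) 4.206e+06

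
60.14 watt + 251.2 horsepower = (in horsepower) 251.3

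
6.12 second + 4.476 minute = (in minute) 4.578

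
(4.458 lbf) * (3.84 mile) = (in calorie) 2.929e+04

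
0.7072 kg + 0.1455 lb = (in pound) 1.705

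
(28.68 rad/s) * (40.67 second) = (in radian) 1166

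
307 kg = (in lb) 676.8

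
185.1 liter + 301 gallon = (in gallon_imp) 291.4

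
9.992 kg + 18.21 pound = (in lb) 40.24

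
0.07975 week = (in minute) 803.9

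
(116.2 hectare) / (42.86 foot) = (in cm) 8.895e+06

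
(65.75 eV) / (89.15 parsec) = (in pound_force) 8.609e-37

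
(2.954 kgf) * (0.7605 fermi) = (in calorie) 5.265e-15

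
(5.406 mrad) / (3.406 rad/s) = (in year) 5.033e-11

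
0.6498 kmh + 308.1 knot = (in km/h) 571.3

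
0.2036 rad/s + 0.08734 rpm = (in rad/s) 0.2127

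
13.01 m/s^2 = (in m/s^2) 13.01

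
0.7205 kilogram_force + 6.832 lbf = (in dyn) 3.746e+06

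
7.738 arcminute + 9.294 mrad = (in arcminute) 39.69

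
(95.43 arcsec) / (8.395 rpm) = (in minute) 8.771e-06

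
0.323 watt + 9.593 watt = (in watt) 9.916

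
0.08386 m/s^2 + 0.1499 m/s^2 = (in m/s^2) 0.2338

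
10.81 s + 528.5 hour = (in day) 22.02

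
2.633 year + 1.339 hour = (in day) 961.1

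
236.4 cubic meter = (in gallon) 6.245e+04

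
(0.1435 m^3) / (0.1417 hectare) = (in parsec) 3.282e-21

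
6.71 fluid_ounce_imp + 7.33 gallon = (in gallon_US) 7.38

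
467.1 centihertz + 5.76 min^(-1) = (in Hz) 4.767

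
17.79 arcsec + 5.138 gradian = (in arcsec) 1.666e+04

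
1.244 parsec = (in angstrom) 3.839e+26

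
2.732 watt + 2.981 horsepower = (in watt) 2226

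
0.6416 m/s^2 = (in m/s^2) 0.6416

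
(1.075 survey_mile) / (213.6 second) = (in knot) 15.74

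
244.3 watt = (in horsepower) 0.3276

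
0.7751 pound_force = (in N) 3.448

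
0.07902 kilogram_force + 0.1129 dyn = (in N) 0.7749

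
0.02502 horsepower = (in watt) 18.66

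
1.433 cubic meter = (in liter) 1433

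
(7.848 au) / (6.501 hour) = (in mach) 1.473e+05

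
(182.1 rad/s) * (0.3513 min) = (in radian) 3838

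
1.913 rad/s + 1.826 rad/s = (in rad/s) 3.739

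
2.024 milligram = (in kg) 2.024e-06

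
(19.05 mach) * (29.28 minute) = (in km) 1.14e+04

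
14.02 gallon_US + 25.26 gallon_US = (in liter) 148.7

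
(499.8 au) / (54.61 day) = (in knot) 3.08e+07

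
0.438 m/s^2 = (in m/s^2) 0.438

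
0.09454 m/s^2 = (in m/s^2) 0.09454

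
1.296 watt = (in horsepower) 0.001738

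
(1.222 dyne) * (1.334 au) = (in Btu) 2311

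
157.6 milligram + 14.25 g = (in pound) 0.03176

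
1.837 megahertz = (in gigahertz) 0.001837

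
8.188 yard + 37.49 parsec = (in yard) 1.265e+18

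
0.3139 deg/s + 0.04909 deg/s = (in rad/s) 0.006335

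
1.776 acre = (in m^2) 7187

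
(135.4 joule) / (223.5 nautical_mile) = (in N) 0.0003271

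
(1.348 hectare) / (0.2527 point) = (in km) 1.512e+05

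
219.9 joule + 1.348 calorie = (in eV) 1.408e+21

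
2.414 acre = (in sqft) 1.052e+05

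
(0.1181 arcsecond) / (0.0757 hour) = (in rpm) 2.006e-08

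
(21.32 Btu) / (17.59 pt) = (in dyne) 3.625e+11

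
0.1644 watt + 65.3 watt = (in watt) 65.46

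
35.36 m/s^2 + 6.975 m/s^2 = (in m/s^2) 42.34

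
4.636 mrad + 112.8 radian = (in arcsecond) 2.327e+07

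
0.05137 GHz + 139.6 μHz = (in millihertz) 5.137e+10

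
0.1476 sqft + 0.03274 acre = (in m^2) 132.5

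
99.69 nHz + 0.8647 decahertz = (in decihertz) 86.47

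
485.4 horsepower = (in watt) 3.62e+05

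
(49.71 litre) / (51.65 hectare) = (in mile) 5.98e-11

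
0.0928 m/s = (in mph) 0.2076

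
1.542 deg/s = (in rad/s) 0.02691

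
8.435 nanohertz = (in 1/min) 5.061e-07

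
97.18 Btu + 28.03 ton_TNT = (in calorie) 2.803e+10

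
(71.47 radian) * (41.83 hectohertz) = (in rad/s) 2.99e+05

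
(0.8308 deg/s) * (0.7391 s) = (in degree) 0.614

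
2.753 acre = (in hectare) 1.114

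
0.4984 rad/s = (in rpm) 4.759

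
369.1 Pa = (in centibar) 0.3691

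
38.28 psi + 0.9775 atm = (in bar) 3.63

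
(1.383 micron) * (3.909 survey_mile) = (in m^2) 0.0087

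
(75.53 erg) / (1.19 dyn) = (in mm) 634.7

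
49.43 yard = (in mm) 4.52e+04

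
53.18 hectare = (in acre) 131.4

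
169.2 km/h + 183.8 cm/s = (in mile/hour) 109.2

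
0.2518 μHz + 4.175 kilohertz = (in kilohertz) 4.175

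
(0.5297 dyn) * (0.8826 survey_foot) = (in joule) 1.425e-06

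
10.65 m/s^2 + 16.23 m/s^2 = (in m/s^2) 26.88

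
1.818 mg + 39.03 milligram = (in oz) 0.001441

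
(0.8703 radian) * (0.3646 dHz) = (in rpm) 0.303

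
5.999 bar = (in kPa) 599.9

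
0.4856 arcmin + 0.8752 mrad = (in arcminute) 3.494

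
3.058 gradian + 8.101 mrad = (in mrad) 56.14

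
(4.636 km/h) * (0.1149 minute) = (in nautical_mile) 0.004794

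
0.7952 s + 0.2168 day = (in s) 1.873e+04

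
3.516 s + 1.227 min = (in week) 0.0001275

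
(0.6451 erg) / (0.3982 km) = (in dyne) 1.62e-05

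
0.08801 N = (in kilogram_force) 0.008975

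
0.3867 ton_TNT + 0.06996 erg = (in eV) 1.01e+28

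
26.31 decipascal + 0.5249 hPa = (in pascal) 55.12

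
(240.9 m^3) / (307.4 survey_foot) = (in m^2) 2.571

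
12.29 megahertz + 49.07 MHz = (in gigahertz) 0.06136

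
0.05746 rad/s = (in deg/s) 3.292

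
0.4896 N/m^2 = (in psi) 7.101e-05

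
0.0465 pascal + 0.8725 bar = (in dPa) 8.725e+05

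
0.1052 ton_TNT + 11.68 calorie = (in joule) 4.402e+08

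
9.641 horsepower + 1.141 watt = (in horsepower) 9.643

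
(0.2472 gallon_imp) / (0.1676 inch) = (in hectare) 2.64e-05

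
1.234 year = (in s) 3.892e+07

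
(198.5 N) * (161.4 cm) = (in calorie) 76.57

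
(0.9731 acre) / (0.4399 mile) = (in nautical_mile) 0.003004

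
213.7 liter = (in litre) 213.7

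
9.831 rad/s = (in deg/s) 563.3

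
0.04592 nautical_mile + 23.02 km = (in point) 6.549e+07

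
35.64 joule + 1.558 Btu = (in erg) 1.679e+10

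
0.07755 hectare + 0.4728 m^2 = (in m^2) 776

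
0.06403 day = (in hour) 1.537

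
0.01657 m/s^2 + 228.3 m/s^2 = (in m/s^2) 228.3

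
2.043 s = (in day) 2.365e-05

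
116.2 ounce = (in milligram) 3.294e+06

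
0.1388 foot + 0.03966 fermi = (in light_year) 4.472e-18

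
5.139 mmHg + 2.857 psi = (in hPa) 203.8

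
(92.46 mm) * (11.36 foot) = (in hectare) 3.201e-05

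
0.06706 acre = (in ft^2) 2921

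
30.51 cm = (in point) 864.9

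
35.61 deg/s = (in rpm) 5.935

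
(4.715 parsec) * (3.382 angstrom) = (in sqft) 5.296e+08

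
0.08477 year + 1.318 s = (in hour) 742.6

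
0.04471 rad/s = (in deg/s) 2.562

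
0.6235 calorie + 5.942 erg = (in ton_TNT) 6.235e-10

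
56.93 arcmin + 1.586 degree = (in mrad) 44.24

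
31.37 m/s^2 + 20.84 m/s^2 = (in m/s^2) 52.21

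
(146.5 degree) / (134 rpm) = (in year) 5.778e-09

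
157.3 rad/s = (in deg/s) 9013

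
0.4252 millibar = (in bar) 0.0004252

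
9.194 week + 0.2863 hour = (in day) 64.37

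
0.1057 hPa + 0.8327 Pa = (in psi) 0.001654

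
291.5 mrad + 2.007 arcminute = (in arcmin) 1004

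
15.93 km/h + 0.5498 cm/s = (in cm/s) 443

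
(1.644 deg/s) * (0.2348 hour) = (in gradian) 1544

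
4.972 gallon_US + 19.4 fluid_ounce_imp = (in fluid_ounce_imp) 681.8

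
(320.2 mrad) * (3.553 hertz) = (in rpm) 10.86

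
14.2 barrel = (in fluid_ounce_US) 7.634e+04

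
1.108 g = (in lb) 0.002443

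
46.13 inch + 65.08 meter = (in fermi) 6.625e+16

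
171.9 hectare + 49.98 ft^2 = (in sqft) 1.85e+07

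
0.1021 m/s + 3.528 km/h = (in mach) 0.003178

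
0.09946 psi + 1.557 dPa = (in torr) 5.145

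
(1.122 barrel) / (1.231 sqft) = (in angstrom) 1.56e+10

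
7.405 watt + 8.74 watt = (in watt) 16.14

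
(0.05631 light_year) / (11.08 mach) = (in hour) 3.922e+07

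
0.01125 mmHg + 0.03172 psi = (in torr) 1.652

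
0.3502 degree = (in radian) 0.006112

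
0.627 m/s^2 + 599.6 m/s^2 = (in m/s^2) 600.2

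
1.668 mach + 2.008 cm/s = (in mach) 1.668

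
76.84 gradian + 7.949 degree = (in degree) 77.11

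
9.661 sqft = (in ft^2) 9.661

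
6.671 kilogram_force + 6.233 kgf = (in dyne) 1.265e+07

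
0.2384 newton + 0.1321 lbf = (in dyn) 8.26e+04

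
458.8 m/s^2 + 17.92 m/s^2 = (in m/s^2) 476.7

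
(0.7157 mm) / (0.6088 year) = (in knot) 7.246e-11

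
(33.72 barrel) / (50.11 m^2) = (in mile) 6.648e-05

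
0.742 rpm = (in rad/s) 0.0777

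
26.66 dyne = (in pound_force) 5.993e-05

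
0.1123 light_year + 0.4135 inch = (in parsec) 0.03443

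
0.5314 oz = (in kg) 0.01506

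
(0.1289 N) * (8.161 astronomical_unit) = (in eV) 9.822e+29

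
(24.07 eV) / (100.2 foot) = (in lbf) 2.839e-20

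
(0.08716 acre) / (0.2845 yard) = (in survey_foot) 4448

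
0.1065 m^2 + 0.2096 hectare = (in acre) 0.518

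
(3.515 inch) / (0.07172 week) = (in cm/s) 0.0002058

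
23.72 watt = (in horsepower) 0.03181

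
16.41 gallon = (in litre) 62.12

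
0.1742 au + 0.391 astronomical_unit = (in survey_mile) 5.254e+07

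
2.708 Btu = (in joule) 2857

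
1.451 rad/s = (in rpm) 13.86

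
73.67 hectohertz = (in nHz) 7.367e+12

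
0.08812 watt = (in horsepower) 0.0001182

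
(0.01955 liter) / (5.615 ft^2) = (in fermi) 3.748e+10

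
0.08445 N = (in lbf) 0.01899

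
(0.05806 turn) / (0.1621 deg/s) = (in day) 0.001492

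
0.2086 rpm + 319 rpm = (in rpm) 319.2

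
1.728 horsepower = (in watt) 1289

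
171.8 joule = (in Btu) 0.1628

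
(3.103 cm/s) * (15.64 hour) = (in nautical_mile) 0.9434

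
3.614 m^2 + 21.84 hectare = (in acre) 53.97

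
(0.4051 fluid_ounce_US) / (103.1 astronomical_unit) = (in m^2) 7.768e-19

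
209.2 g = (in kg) 0.2092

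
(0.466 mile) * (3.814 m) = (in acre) 0.7068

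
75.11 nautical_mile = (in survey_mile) 86.43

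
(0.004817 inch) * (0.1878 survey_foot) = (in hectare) 7.004e-10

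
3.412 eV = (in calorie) 1.307e-19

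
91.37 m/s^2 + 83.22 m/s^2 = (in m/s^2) 174.6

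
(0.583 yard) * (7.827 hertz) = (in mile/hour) 9.334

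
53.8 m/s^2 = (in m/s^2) 53.8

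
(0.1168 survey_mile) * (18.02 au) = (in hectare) 5.067e+10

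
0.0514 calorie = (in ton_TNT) 5.14e-11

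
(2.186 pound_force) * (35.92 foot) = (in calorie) 25.44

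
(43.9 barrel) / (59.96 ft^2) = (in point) 3552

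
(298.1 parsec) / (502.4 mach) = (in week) 8.891e+07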